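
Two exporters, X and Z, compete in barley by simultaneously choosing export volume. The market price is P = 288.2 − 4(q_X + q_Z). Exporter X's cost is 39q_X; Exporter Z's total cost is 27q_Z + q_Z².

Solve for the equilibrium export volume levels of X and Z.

Exporter X's profit: π = q_X(288.2 − 4(q_X + q_Z)) − 39q_X.
∂π/∂q_X = 249.2 − 8q_X − 4q_Z = 0, so q_X = 31.15 − 0.5q_Z.
For Z: ∂π/∂q_Z = 261.2 − 10q_Z − 4q_X = 0 ⇒ q_Z = 26.12 − 0.4q_X.
Substituting the second reaction function into the first: q_X = 31.15 − 0.5(26.12 − 0.4q_X), which gives 0.8q_X = 18.09 ⇒ q_X = 22.6125.
Then q_Z = 26.12 − 0.4·22.6125 = 17.075.

22.6125, 17.075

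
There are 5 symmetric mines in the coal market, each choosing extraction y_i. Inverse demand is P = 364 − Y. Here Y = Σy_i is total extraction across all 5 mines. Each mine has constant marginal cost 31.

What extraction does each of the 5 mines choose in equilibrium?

A representative mine's profit is π_i = y_i(364 − Y) − 31y_i, with Y = y_i + Σ_{j≠i} y_j.
First-order condition: 333 − 2y_i − Σ_{j≠i} y_j = 0.
With identical mines, set every y_j = y: then 333 − 2y − 4y = 0, i.e. y = 333/6 = 55.5.

55.5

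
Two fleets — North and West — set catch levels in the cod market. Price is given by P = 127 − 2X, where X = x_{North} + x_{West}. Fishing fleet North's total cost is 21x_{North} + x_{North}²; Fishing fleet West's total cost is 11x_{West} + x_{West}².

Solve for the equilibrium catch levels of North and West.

12.625, 15.125

Fishing fleet North's profit: π = x_{North}(127 − 2(x_{North} + x_{West})) − 21x_{North} − x_{North}².
∂π/∂x_{North} = 106 − 6x_{North} − 2x_{West} = 0, so x_{North} = 53/3 − (1/3)x_{West}.
By the same steps for West: x_{West} = 58/3 − (1/3)x_{North}.
Solving the two reaction functions simultaneously: (1 − (−1/3)(−1/3))x_{North} = 53/3 − (1/3)·(58/3), so (8/9)x_{North} = 101/9 and x_{North} = 12.625.
Then x_{West} = 58/3 − (1/3)·12.625 = 15.125.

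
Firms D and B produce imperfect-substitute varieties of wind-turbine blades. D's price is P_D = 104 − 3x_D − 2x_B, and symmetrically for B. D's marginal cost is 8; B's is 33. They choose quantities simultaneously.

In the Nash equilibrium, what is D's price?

Firm D's profit: π = x_D(104 − 3x_D − 2x_B) − 8x_D.
∂π/∂x_D = 96 − 6x_D − 2x_B = 0 ⇒ x_D = 16 − (1/3)x_B.
Similarly x_B = 71/6 − (1/3)x_D.
Plugging x_B into D's best response: x_D = 16 − (1/3)(71/6 − (1/3)x_D) ⇒ (8/9)x_D = 217/18, so x_D = 13.5625.
Then x_B = 71/6 − (1/3)·13.5625 = 7.3125.
P_D = 104 − 3·13.5625 − 2·7.3125 = 48.6875.

48.6875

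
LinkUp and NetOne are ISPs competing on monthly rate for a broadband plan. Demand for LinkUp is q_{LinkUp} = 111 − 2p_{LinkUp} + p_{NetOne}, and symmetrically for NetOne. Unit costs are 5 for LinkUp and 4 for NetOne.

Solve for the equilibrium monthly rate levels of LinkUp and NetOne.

40.2, 39.8

LinkUp's profit: π = (p_{LinkUp} − 5)(111 − 2p_{LinkUp} + p_{NetOne}).
∂π/∂p_{LinkUp} = 121 − 4p_{LinkUp} + p_{NetOne} = 0 ⇒ p_{LinkUp} = 30.25 + 0.25p_{NetOne}.
Similarly p_{NetOne} = 29.75 + 0.25p_{LinkUp}.
Substituting the second reaction function into the first: p_{LinkUp} = 30.25 + 0.25(29.75 + 0.25p_{LinkUp}), which gives 0.9375p_{LinkUp} = 37.6875 ⇒ p_{LinkUp} = 40.2.
Then p_{NetOne} = 29.75 + 0.25·40.2 = 39.8.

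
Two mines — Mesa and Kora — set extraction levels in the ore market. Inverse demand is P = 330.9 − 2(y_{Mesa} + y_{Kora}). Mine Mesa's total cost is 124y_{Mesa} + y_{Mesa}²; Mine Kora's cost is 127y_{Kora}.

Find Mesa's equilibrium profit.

Mine Mesa's profit: π = y_{Mesa}(330.9 − 2(y_{Mesa} + y_{Kora})) − 124y_{Mesa} − y_{Mesa}².
∂π/∂y_{Mesa} = 206.9 − 6y_{Mesa} − 2y_{Kora} = 0, so y_{Mesa} = 2069/60 − (1/3)y_{Kora}.
For Kora: ∂π/∂y_{Kora} = 203.9 − 4y_{Kora} − 2y_{Mesa} = 0 ⇒ y_{Kora} = 50.975 − 0.5y_{Mesa}.
Plugging y_{Kora} into Mesa's best response: y_{Mesa} = 2069/60 − (1/3)(50.975 − 0.5y_{Mesa}) ⇒ (5/6)y_{Mesa} = 2099/120, so y_{Mesa} = 20.99.
Then y_{Kora} = 50.975 − 0.5·20.99 = 40.48.
Price P = 330.9 − 2·61.47 = 207.96.
Mesa's profit: (207.96 − 124)·20.99 − (20.99)² = 1321.7403.

1321.7403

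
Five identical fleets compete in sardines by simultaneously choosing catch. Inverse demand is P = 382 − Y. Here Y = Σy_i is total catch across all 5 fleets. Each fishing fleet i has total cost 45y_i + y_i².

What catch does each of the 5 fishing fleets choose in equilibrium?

42.125

A representative fishing fleet's profit is π_i = y_i(382 − Y) − 45y_i − y_i², with Y = y_i + Σ_{j≠i} y_j.
First-order condition: 337 − 4y_i − Σ_{j≠i} y_j = 0.
Imposing symmetry (y_j = y for all j) turns Σ_{j≠i} y_j into 4y, so 337 = 8y and y = 42.125.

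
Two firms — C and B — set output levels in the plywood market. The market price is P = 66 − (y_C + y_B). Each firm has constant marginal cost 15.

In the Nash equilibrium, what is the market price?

Firm C's profit: π = y_C(66 − (y_C + y_B)) − 15y_C.
∂π/∂y_C = 51 − 2y_C − y_B = 0, so y_C = 25.5 − 0.5y_B.
The game is symmetric, so in equilibrium y_B = y_C: the reaction function gives 1.5y_C = 25.5, hence y_C = 17.
Equilibrium price: P = 66 − 34 = 32.

32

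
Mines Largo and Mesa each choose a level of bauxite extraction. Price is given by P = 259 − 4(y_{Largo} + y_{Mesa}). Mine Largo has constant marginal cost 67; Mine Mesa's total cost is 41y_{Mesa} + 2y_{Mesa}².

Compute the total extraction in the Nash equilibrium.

Mine Largo's profit: π = y_{Largo}(259 − 4(y_{Largo} + y_{Mesa})) − 67y_{Largo}.
∂π/∂y_{Largo} = 192 − 8y_{Largo} − 4y_{Mesa} = 0, so y_{Largo} = 24 − 0.5y_{Mesa}.
For Mesa: ∂π/∂y_{Mesa} = 218 − 12y_{Mesa} − 4y_{Largo} = 0 ⇒ y_{Mesa} = 109/6 − (1/3)y_{Largo}.
Substituting the second reaction function into the first: y_{Largo} = 24 − 0.5(109/6 − (1/3)y_{Largo}), which gives (5/6)y_{Largo} = 179/12 ⇒ y_{Largo} = 17.9.
Then y_{Mesa} = 109/6 − (1/3)·17.9 = 12.2.
Total extraction: 17.9 + 12.2 = 30.1.

30.1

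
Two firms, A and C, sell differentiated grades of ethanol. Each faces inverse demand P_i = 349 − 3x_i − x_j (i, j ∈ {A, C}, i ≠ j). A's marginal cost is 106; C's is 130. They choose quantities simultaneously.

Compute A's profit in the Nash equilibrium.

3759.48

Firm A's profit: π = x_A(349 − 3x_A − x_C) − 106x_A.
∂π/∂x_A = 243 − 6x_A − x_C = 0 ⇒ x_A = 40.5 − (1/6)x_C.
Similarly x_C = 36.5 − (1/6)x_A.
Solving the two reaction functions simultaneously: (1 − (−1/6)(−1/6))x_A = 40.5 − (1/6)·36.5, so (35/36)x_A = 413/12 and x_A = 35.4.
Then x_C = 36.5 − (1/6)·35.4 = 30.6.
P_A = 349 − 3·35.4 − 30.6 = 212.2.
Profit = (212.2 − 106)·35.4 = 3759.48.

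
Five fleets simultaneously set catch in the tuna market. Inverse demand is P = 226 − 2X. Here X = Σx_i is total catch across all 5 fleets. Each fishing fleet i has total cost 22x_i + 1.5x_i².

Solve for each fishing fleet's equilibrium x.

A representative fishing fleet's profit is π_i = x_i(226 − 2X) − 22x_i − 1.5x_i², with X = x_i + Σ_{j≠i} x_j.
First-order condition: 204 − 7x_i − 2Σ_{j≠i} x_j = 0.
With identical fishing fleets, set every x_j = x: then 204 − 7x − 8x = 0, i.e. x = 204/15 = 13.6.

13.6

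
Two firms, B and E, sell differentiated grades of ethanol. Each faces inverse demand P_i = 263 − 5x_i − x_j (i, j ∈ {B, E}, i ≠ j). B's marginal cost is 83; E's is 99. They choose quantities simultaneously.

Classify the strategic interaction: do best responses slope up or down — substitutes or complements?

Firm B's profit: π = x_B(263 − 5x_B − x_E) − 83x_B.
∂π/∂x_B = 180 − 10x_B − x_E = 0 ⇒ x_B = 18 − 0.1x_E.
The best-response slope dx_B/dx_E = −0.1 < 0: the reaction function is downward-sloping, so the choices are strategic substitutes.

strategic substitutes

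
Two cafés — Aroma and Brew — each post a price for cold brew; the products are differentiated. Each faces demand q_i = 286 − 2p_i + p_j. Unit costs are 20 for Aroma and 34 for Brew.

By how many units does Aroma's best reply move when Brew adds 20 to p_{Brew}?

Aroma's profit: π = (p_{Aroma} − 20)(286 − 2p_{Aroma} + p_{Brew}).
∂π/∂p_{Aroma} = 326 − 4p_{Aroma} + p_{Brew} = 0 ⇒ p_{Aroma} = 81.5 + 0.25p_{Brew}.
The reaction-function slope is 0.25, so a 20-unit rise in p_{Brew} moves p_{Aroma} by 0.25 × 20 = 5. Aroma's best response rises — the actions are strategic complements.

5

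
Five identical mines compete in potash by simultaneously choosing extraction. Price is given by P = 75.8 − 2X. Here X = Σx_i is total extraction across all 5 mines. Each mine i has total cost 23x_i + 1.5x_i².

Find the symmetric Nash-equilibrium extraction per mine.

3.52

A representative mine's profit is π_i = x_i(75.8 − 2X) − 23x_i − 1.5x_i², with X = x_i + Σ_{j≠i} x_j.
First-order condition: 52.8 − 7x_i − 2Σ_{j≠i} x_j = 0.
With identical mines, set every x_j = x: then 52.8 − 7x − 8x = 0, i.e. x = 52.8/15 = 3.52.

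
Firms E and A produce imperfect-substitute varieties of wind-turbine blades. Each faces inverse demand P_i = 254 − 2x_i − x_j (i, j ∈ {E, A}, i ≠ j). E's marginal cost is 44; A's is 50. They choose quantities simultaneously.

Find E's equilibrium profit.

Firm E's profit: π = x_E(254 − 2x_E − x_A) − 44x_E.
∂π/∂x_E = 210 − 4x_E − x_A = 0 ⇒ x_E = 52.5 − 0.25x_A.
Similarly x_A = 51 − 0.25x_E.
Substituting the second reaction function into the first: x_E = 52.5 − 0.25(51 − 0.25x_E), which gives 0.9375x_E = 39.75 ⇒ x_E = 42.4.
Then x_A = 51 − 0.25·42.4 = 40.4.
P_E = 254 − 2·42.4 − 40.4 = 128.8.
Profit = (128.8 − 44)·42.4 = 3595.52.

3595.52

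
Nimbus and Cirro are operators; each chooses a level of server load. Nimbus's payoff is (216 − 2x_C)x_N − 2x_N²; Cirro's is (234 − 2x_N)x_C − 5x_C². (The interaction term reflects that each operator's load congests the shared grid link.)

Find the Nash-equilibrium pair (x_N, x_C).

Expanding Nimbus's payoff: 216x_N − 2x_Cx_N − 2x_N².
∂π/∂x_N = 216 − 2x_C − 4x_N = 0, so x_N = 54 − 0.5x_C.
Likewise for Cirro: x_C = 23.4 − 0.2x_N.
Solving the two reaction functions simultaneously: (1 − (−0.5)(−0.2))x_N = 54 − 0.5·23.4, so 0.9x_N = 42.3 and x_N = 47.
Then x_C = 23.4 − 0.2·47 = 14.

47, 14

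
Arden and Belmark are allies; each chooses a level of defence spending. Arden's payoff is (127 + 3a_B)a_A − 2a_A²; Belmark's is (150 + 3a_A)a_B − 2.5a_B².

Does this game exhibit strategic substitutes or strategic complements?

Expanding Arden's payoff: 127a_A + 3a_Ba_A − 2a_A².
∂π/∂a_A = 127 + 3a_B − 4a_A = 0, so a_A = 31.75 + 0.75a_B.
The best-response slope da_A/da_B = 0.75 > 0: the reaction function is upward-sloping, so the choices are strategic complements.

strategic complements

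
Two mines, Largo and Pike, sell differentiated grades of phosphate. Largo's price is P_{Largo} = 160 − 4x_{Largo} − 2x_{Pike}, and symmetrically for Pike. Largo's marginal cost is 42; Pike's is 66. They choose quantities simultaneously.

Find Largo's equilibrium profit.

635.04

Mine Largo's profit: π = x_{Largo}(160 − 4x_{Largo} − 2x_{Pike}) − 42x_{Largo}.
∂π/∂x_{Largo} = 118 − 8x_{Largo} − 2x_{Pike} = 0 ⇒ x_{Largo} = 14.75 − 0.25x_{Pike}.
Similarly x_{Pike} = 11.75 − 0.25x_{Largo}.
Solving the two reaction functions simultaneously: (1 − (−0.25)(−0.25))x_{Largo} = 14.75 − 0.25·11.75, so 0.9375x_{Largo} = 11.8125 and x_{Largo} = 12.6.
Then x_{Pike} = 11.75 − 0.25·12.6 = 8.6.
P_{Largo} = 160 − 4·12.6 − 2·8.6 = 92.4.
Profit = (92.4 − 42)·12.6 = 635.04.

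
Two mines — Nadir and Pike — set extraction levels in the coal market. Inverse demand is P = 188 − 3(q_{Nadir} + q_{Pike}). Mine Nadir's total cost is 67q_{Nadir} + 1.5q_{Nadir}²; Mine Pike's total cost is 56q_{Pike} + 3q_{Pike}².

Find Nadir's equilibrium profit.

512

Mine Nadir's profit: π = q_{Nadir}(188 − 3(q_{Nadir} + q_{Pike})) − 67q_{Nadir} − 1.5q_{Nadir}².
∂π/∂q_{Nadir} = 121 − 9q_{Nadir} − 3q_{Pike} = 0, so q_{Nadir} = 121/9 − (1/3)q_{Pike}.
For Pike: ∂π/∂q_{Pike} = 132 − 12q_{Pike} − 3q_{Nadir} = 0 ⇒ q_{Pike} = 11 − 0.25q_{Nadir}.
Plugging q_{Pike} into Nadir's best response: q_{Nadir} = 121/9 − (1/3)(11 − 0.25q_{Nadir}) ⇒ (11/12)q_{Nadir} = 88/9, so q_{Nadir} = 32/3.
Then q_{Pike} = 11 − 0.25·(32/3) = 25/3.
Price P = 188 − 3·19 = 131.
Nadir's profit: (131 − 67)·(32/3) − 1.5(32/3)² = 512.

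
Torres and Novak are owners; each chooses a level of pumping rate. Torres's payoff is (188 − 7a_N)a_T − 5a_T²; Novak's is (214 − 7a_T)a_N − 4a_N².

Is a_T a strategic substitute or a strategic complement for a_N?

strategic substitutes

Expanding Torres's payoff: 188a_T − 7a_Na_T − 5a_T².
∂π/∂a_T = 188 − 7a_N − 10a_T = 0, so a_T = 18.8 − 0.7a_N.
The best-response slope da_T/da_N = −0.7 < 0: the reaction function is downward-sloping, so the choices are strategic substitutes.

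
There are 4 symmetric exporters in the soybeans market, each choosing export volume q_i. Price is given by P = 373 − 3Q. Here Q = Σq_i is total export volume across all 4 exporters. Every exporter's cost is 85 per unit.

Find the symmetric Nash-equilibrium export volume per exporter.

19.2

A representative exporter's profit is π_i = q_i(373 − 3Q) − 85q_i, with Q = q_i + Σ_{j≠i} q_j.
First-order condition: 288 − 6q_i − 3Σ_{j≠i} q_j = 0.
With identical exporters, set every q_j = q: then 288 − 6q − 9q = 0, i.e. q = 288/15 = 19.2.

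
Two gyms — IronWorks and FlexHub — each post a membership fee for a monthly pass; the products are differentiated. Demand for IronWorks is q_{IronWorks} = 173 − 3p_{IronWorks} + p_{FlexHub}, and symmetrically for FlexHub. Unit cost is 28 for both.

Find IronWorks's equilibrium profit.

IronWorks's profit: π = (p_{IronWorks} − 28)(173 − 3p_{IronWorks} + p_{FlexHub}).
∂π/∂p_{IronWorks} = 257 − 6p_{IronWorks} + p_{FlexHub} = 0 ⇒ p_{IronWorks} = 257/6 + (1/6)p_{FlexHub}.
Setting p_{IronWorks} = p_{FlexHub} in the reaction function: p_{IronWorks} = 257/6 + (1/6)p_{IronWorks}, so p_{IronWorks} = (257/6) / (5/6) = 51.4.
q_{IronWorks} = 173 − 3·51.4 + 51.4 = 70.2.
Profit = (51.4 − 28)·70.2 = 1642.68.

1642.68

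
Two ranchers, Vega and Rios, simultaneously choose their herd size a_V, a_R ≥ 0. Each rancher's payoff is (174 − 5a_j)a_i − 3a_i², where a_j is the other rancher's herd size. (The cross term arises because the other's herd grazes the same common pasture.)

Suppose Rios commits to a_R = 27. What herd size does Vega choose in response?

6.5

Vega's payoff is (174 − 5a_R)a_V − 3a_V².
∂π/∂a_V = 174 − 5a_R − 6a_V = 0, so a_V = 29 − (5/6)a_R.
At a_R = 27: a_V = 29 − (5/6)·27 = 6.5.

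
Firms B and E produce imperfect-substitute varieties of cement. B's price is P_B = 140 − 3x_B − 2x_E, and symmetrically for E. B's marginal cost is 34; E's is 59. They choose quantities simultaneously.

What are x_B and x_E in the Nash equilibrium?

Firm B's profit: π = x_B(140 − 3x_B − 2x_E) − 34x_B.
∂π/∂x_B = 106 − 6x_B − 2x_E = 0 ⇒ x_B = 53/3 − (1/3)x_E.
Similarly x_E = 13.5 − (1/3)x_B.
Substituting the second reaction function into the first: x_B = 53/3 − (1/3)(13.5 − (1/3)x_B), which gives (8/9)x_B = 79/6 ⇒ x_B = 14.8125.
Then x_E = 13.5 − (1/3)·14.8125 = 8.5625.

14.8125, 8.5625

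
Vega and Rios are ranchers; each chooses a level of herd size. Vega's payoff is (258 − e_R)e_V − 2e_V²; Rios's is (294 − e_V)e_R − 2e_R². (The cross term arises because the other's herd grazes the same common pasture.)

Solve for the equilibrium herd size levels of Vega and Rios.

49.2, 61.2

Expanding Vega's payoff: 258e_V − e_Re_V − 2e_V².
∂π/∂e_V = 258 − e_R − 4e_V = 0, so e_V = 64.5 − 0.25e_R.
Likewise for Rios: e_R = 73.5 − 0.25e_V.
Solving the two reaction functions simultaneously: (1 − (−0.25)(−0.25))e_V = 64.5 − 0.25·73.5, so 0.9375e_V = 46.125 and e_V = 49.2.
Then e_R = 73.5 − 0.25·49.2 = 61.2.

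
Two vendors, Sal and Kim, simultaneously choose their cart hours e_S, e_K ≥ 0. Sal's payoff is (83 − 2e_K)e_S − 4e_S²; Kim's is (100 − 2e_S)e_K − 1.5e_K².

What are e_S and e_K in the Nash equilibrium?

Expanding Sal's payoff: 83e_S − 2e_Ke_S − 4e_S².
∂π/∂e_S = 83 − 2e_K − 8e_S = 0, so e_S = 10.375 − 0.25e_K.
Likewise for Kim: e_K = 100/3 − (2/3)e_S.
Solving the two reaction functions simultaneously: (1 − (−0.25)(−2/3))e_S = 10.375 − 0.25·(100/3), so (5/6)e_S = 49/24 and e_S = 2.45.
Then e_K = 100/3 − (2/3)·2.45 = 31.7.

2.45, 31.7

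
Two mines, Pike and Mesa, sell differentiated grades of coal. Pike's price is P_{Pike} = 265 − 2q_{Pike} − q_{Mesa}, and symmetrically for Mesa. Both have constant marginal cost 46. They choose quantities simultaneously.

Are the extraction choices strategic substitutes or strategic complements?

strategic substitutes

Mine Pike's profit: π = q_{Pike}(265 − 2q_{Pike} − q_{Mesa}) − 46q_{Pike}.
∂π/∂q_{Pike} = 219 − 4q_{Pike} − q_{Mesa} = 0 ⇒ q_{Pike} = 54.75 − 0.25q_{Mesa}.
The best-response slope dq_{Pike}/dq_{Mesa} = −0.25 < 0: the reaction function is downward-sloping, so the choices are strategic substitutes.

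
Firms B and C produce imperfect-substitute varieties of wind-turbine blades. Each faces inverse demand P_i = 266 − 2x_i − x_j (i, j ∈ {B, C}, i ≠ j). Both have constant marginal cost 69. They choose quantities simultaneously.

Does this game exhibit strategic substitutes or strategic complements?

Firm B's profit: π = x_B(266 − 2x_B − x_C) − 69x_B.
∂π/∂x_B = 197 − 4x_B − x_C = 0 ⇒ x_B = 49.25 − 0.25x_C.
The best-response slope dx_B/dx_C = −0.25 < 0: the reaction function is downward-sloping, so the choices are strategic substitutes.

strategic substitutes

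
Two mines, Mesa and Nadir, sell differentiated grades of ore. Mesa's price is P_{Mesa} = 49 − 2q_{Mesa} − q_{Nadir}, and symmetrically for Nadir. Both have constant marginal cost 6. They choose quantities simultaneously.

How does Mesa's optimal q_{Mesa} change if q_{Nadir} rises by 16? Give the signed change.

-4

Mine Mesa's profit: π = q_{Mesa}(49 − 2q_{Mesa} − q_{Nadir}) − 6q_{Mesa}.
∂π/∂q_{Mesa} = 43 − 4q_{Mesa} − q_{Nadir} = 0 ⇒ q_{Mesa} = 10.75 − 0.25q_{Nadir}.
The reaction-function slope is −0.25, so a 16-unit rise in q_{Nadir} moves q_{Mesa} by −0.25 × 16 = −4. Mesa's best response falls — the actions are strategic substitutes.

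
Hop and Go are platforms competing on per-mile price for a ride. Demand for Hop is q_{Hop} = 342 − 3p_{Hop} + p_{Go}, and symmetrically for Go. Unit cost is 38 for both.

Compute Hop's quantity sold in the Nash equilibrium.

159.6

Hop's profit: π = (p_{Hop} − 38)(342 − 3p_{Hop} + p_{Go}).
∂π/∂p_{Hop} = 456 − 6p_{Hop} + p_{Go} = 0 ⇒ p_{Hop} = 76 + (1/6)p_{Go}.
The game is symmetric, so in equilibrium p_{Go} = p_{Hop}: the reaction function gives (5/6)p_{Hop} = 76, hence p_{Hop} = 91.2.
q_{Hop} = 342 − 3·91.2 + 91.2 = 159.6.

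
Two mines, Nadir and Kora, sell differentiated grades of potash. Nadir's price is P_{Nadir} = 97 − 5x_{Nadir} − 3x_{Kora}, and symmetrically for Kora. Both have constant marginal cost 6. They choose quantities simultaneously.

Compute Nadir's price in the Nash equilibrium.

Mine Nadir's profit: π = x_{Nadir}(97 − 5x_{Nadir} − 3x_{Kora}) − 6x_{Nadir}.
∂π/∂x_{Nadir} = 91 − 10x_{Nadir} − 3x_{Kora} = 0 ⇒ x_{Nadir} = 9.1 − 0.3x_{Kora}.
The game is symmetric, so in equilibrium x_{Kora} = x_{Nadir}: the reaction function gives 1.3x_{Nadir} = 9.1, hence x_{Nadir} = 7.
P_{Nadir} = 97 − 5·7 − 3·7 = 41.

41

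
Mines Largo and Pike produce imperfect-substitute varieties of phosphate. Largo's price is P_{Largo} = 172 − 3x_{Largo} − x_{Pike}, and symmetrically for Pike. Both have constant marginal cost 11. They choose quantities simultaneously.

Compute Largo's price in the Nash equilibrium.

80

Mine Largo's profit: π = x_{Largo}(172 − 3x_{Largo} − x_{Pike}) − 11x_{Largo}.
∂π/∂x_{Largo} = 161 − 6x_{Largo} − x_{Pike} = 0 ⇒ x_{Largo} = 161/6 − (1/6)x_{Pike}.
Setting x_{Largo} = x_{Pike} in the reaction function: x_{Largo} = 161/6 − (1/6)x_{Largo}, so x_{Largo} = (161/6) / (7/6) = 23.
P_{Largo} = 172 − 3·23 − 23 = 80.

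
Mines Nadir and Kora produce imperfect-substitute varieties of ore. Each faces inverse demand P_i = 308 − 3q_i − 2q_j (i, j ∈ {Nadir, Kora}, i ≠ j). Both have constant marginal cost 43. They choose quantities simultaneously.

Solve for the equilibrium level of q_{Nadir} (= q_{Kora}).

Mine Nadir's profit: π = q_{Nadir}(308 − 3q_{Nadir} − 2q_{Kora}) − 43q_{Nadir}.
∂π/∂q_{Nadir} = 265 − 6q_{Nadir} − 2q_{Kora} = 0 ⇒ q_{Nadir} = 265/6 − (1/3)q_{Kora}.
Setting q_{Nadir} = q_{Kora} in the reaction function: q_{Nadir} = 265/6 − (1/3)q_{Nadir}, so q_{Nadir} = (265/6) / (4/3) = 33.125.

33.125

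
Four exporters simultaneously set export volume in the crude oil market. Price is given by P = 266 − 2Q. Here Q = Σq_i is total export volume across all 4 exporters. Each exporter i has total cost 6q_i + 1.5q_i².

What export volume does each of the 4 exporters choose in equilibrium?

A representative exporter's profit is π_i = q_i(266 − 2Q) − 6q_i − 1.5q_i², with Q = q_i + Σ_{j≠i} q_j.
First-order condition: 260 − 7q_i − 2Σ_{j≠i} q_j = 0.
With identical exporters, set every q_j = q: then 260 − 7q − 6q = 0, i.e. q = 260/13 = 20.

20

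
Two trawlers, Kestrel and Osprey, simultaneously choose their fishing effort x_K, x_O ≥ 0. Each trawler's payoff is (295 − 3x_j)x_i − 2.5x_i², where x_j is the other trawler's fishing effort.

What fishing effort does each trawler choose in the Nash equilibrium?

36.875

Kestrel's payoff is (295 − 3x_O)x_K − 2.5x_K².
∂π/∂x_K = 295 − 3x_O − 5x_K = 0, so x_K = 59 − 0.6x_O.
By symmetry x_O = x_K; substituting into the reaction function, 1.6x_K = 59 and x_K = 36.875.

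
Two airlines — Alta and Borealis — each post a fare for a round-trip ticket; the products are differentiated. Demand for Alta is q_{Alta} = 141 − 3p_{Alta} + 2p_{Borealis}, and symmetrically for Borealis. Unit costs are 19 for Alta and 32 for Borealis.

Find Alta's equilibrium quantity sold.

Alta's profit: π = (p_{Alta} − 19)(141 − 3p_{Alta} + 2p_{Borealis}).
∂π/∂p_{Alta} = 198 − 6p_{Alta} + 2p_{Borealis} = 0 ⇒ p_{Alta} = 33 + (1/3)p_{Borealis}.
Similarly p_{Borealis} = 39.5 + (1/3)p_{Alta}.
Solving the two reaction functions simultaneously: (1 − (1/3)(1/3))p_{Alta} = 33 + (1/3)·39.5, so (8/9)p_{Alta} = 277/6 and p_{Alta} = 51.9375.
Then p_{Borealis} = 39.5 + (1/3)·51.9375 = 56.8125.
q_{Alta} = 141 − 3·51.9375 + 2·56.8125 = 98.8125.

98.8125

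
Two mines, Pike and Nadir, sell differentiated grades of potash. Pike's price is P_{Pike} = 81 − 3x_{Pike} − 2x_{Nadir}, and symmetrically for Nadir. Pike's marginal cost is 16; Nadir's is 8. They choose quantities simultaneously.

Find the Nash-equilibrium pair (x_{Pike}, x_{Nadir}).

7.625, 9.625

Mine Pike's profit: π = x_{Pike}(81 − 3x_{Pike} − 2x_{Nadir}) − 16x_{Pike}.
∂π/∂x_{Pike} = 65 − 6x_{Pike} − 2x_{Nadir} = 0 ⇒ x_{Pike} = 65/6 − (1/3)x_{Nadir}.
Similarly x_{Nadir} = 73/6 − (1/3)x_{Pike}.
Solving the two reaction functions simultaneously: (1 − (−1/3)(−1/3))x_{Pike} = 65/6 − (1/3)·(73/6), so (8/9)x_{Pike} = 61/9 and x_{Pike} = 7.625.
Then x_{Nadir} = 73/6 − (1/3)·7.625 = 9.625.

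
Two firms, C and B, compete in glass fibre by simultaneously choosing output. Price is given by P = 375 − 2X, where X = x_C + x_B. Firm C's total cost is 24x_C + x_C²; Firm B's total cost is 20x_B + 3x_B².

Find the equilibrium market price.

224

Firm C's profit: π = x_C(375 − 2(x_C + x_B)) − 24x_C − x_C².
∂π/∂x_C = 351 − 6x_C − 2x_B = 0, so x_C = 58.5 − (1/3)x_B.
For B: ∂π/∂x_B = 355 − 10x_B − 2x_C = 0 ⇒ x_B = 35.5 − 0.2x_C.
Plugging x_B into C's best response: x_C = 58.5 − (1/3)(35.5 − 0.2x_C) ⇒ (14/15)x_C = 140/3, so x_C = 50.
Then x_B = 35.5 − 0.2·50 = 25.5.
Equilibrium price: P = 375 − 2·75.5 = 224.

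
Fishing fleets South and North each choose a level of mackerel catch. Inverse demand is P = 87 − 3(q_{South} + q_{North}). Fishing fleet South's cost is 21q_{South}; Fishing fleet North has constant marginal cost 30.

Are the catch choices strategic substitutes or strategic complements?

strategic substitutes

Fishing fleet South's profit: π = q_{South}(87 − 3(q_{South} + q_{North})) − 21q_{South}.
∂π/∂q_{South} = 66 − 6q_{South} − 3q_{North} = 0, so q_{South} = 11 − 0.5q_{North}.
The best-response slope dq_{South}/dq_{North} = −0.5 < 0: the reaction function is downward-sloping, so the choices are strategic substitutes.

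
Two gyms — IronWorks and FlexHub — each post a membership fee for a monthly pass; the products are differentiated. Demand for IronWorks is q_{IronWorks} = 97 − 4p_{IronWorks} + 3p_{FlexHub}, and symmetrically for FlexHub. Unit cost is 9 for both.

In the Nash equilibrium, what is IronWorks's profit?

1239.04

IronWorks's profit: π = (p_{IronWorks} − 9)(97 − 4p_{IronWorks} + 3p_{FlexHub}).
∂π/∂p_{IronWorks} = 133 − 8p_{IronWorks} + 3p_{FlexHub} = 0 ⇒ p_{IronWorks} = 16.625 + 0.375p_{FlexHub}.
The game is symmetric, so in equilibrium p_{FlexHub} = p_{IronWorks}: the reaction function gives 0.625p_{IronWorks} = 16.625, hence p_{IronWorks} = 26.6.
q_{IronWorks} = 97 − 4·26.6 + 3·26.6 = 70.4.
Profit = (26.6 − 9)·70.4 = 1239.04.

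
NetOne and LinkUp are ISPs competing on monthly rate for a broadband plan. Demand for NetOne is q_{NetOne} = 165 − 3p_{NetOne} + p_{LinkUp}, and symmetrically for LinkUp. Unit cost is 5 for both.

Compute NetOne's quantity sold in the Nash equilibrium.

NetOne's profit: π = (p_{NetOne} − 5)(165 − 3p_{NetOne} + p_{LinkUp}).
∂π/∂p_{NetOne} = 180 − 6p_{NetOne} + p_{LinkUp} = 0 ⇒ p_{NetOne} = 30 + (1/6)p_{LinkUp}.
The game is symmetric, so in equilibrium p_{LinkUp} = p_{NetOne}: the reaction function gives (5/6)p_{NetOne} = 30, hence p_{NetOne} = 36.
q_{NetOne} = 165 − 3·36 + 36 = 93.

93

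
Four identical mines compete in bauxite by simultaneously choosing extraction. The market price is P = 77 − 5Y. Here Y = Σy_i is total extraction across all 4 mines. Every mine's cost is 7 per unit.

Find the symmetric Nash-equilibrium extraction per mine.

2.8

A representative mine's profit is π_i = y_i(77 − 5Y) − 7y_i, with Y = y_i + Σ_{j≠i} y_j.
First-order condition: 70 − 10y_i − 5Σ_{j≠i} y_j = 0.
Imposing symmetry (y_j = y for all j) turns Σ_{j≠i} y_j into 3y, so 70 = 25y and y = 2.8.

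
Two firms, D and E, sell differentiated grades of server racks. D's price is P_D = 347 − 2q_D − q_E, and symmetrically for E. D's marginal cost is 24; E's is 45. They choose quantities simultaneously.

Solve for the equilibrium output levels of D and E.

66, 59

Firm D's profit: π = q_D(347 − 2q_D − q_E) − 24q_D.
∂π/∂q_D = 323 − 4q_D − q_E = 0 ⇒ q_D = 80.75 − 0.25q_E.
Similarly q_E = 75.5 − 0.25q_D.
Plugging q_E into D's best response: q_D = 80.75 − 0.25(75.5 − 0.25q_D) ⇒ 0.9375q_D = 61.875, so q_D = 66.
Then q_E = 75.5 − 0.25·66 = 59.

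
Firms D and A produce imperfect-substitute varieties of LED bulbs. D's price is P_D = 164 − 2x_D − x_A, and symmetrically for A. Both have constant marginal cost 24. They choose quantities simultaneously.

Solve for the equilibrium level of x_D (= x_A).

28

Firm D's profit: π = x_D(164 − 2x_D − x_A) − 24x_D.
∂π/∂x_D = 140 − 4x_D − x_A = 0 ⇒ x_D = 35 − 0.25x_A.
By symmetry x_A = x_D; substituting into the reaction function, 1.25x_D = 35 and x_D = 28.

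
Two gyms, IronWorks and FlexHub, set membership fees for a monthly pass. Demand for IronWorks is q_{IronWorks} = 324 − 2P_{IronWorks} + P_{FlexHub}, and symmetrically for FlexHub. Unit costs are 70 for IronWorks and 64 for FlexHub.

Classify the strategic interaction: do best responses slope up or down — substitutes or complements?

strategic complements

IronWorks's profit: π = (P_{IronWorks} − 70)(324 − 2P_{IronWorks} + P_{FlexHub}).
∂π/∂P_{IronWorks} = 464 − 4P_{IronWorks} + P_{FlexHub} = 0 ⇒ P_{IronWorks} = 116 + 0.25P_{FlexHub}.
The best-response slope dP_{IronWorks}/dP_{FlexHub} = 0.25 > 0: the reaction function is upward-sloping, so the choices are strategic complements.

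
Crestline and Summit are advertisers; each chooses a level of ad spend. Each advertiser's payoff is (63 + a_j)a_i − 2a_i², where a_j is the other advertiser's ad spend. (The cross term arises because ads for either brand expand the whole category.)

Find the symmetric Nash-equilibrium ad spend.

21

Crestline's payoff is (63 + a_S)a_C − 2a_C².
∂π/∂a_C = 63 + a_S − 4a_C = 0, so a_C = 15.75 + 0.25a_S.
By symmetry a_S = a_C; substituting into the reaction function, 0.75a_C = 15.75 and a_C = 21.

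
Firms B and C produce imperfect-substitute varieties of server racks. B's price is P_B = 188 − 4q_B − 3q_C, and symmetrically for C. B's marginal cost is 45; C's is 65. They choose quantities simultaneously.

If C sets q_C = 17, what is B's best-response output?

11.5

Firm B's profit: π = q_B(188 − 4q_B − 3q_C) − 45q_B.
∂π/∂q_B = 143 − 8q_B − 3q_C = 0 ⇒ q_B = 17.875 − 0.375q_C.
At q_C = 17: q_B = 17.875 − 0.375·17 = 11.5.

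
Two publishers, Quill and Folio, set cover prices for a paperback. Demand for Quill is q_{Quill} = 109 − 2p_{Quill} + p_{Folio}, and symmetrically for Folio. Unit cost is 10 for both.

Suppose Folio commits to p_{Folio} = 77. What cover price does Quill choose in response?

51.5

Quill's profit: π = (p_{Quill} − 10)(109 − 2p_{Quill} + p_{Folio}).
∂π/∂p_{Quill} = 129 − 4p_{Quill} + p_{Folio} = 0 ⇒ p_{Quill} = 32.25 + 0.25p_{Folio}.
At p_{Folio} = 77: p_{Quill} = 32.25 + 0.25·77 = 51.5.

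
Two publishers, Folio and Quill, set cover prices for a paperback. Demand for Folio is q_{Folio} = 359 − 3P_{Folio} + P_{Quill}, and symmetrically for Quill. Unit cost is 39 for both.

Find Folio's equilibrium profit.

Folio's profit: π = (P_{Folio} − 39)(359 − 3P_{Folio} + P_{Quill}).
∂π/∂P_{Folio} = 476 − 6P_{Folio} + P_{Quill} = 0 ⇒ P_{Folio} = 238/3 + (1/6)P_{Quill}.
Setting P_{Folio} = P_{Quill} in the reaction function: P_{Folio} = 238/3 + (1/6)P_{Folio}, so P_{Folio} = (238/3) / (5/6) = 95.2.
q_{Folio} = 359 − 3·95.2 + 95.2 = 168.6.
Profit = (95.2 − 39)·168.6 = 9475.32.

9475.32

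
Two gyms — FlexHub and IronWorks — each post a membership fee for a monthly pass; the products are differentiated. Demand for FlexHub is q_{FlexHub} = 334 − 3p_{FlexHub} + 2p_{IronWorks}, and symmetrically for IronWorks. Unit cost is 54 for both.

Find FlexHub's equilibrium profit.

14700

FlexHub's profit: π = (p_{FlexHub} − 54)(334 − 3p_{FlexHub} + 2p_{IronWorks}).
∂π/∂p_{FlexHub} = 496 − 6p_{FlexHub} + 2p_{IronWorks} = 0 ⇒ p_{FlexHub} = 248/3 + (1/3)p_{IronWorks}.
Setting p_{FlexHub} = p_{IronWorks} in the reaction function: p_{FlexHub} = 248/3 + (1/3)p_{FlexHub}, so p_{FlexHub} = (248/3) / (2/3) = 124.
q_{FlexHub} = 334 − 3·124 + 2·124 = 210.
Profit = (124 − 54)·210 = 14700.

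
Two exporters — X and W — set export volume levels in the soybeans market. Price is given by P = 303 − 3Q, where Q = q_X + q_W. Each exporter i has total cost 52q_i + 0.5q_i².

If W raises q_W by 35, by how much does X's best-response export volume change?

Exporter X's profit: π = q_X(303 − 3(q_X + q_W)) − 52q_X − 0.5q_X².
∂π/∂q_X = 251 − 7q_X − 3q_W = 0, so q_X = 251/7 − (3/7)q_W.
The reaction-function slope is −3/7, so a 35-unit rise in q_W moves q_X by −3/7 × 35 = −15. X's best response falls — the actions are strategic substitutes.

-15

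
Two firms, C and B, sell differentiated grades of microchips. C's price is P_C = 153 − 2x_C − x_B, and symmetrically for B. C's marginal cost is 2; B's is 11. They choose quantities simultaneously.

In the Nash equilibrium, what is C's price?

Firm C's profit: π = x_C(153 − 2x_C − x_B) − 2x_C.
∂π/∂x_C = 151 − 4x_C − x_B = 0 ⇒ x_C = 37.75 − 0.25x_B.
Similarly x_B = 35.5 − 0.25x_C.
Substituting the second reaction function into the first: x_C = 37.75 − 0.25(35.5 − 0.25x_C), which gives 0.9375x_C = 28.875 ⇒ x_C = 30.8.
Then x_B = 35.5 − 0.25·30.8 = 27.8.
P_C = 153 − 2·30.8 − 27.8 = 63.6.

63.6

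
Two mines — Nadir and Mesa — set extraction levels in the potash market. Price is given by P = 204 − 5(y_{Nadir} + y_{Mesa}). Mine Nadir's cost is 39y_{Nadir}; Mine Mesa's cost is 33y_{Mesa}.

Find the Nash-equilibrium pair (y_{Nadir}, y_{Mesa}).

10.6, 11.8

Mine Nadir's profit: π = y_{Nadir}(204 − 5(y_{Nadir} + y_{Mesa})) − 39y_{Nadir}.
∂π/∂y_{Nadir} = 165 − 10y_{Nadir} − 5y_{Mesa} = 0, so y_{Nadir} = 16.5 − 0.5y_{Mesa}.
By the same steps for Mesa: y_{Mesa} = 17.1 − 0.5y_{Nadir}.
Plugging y_{Mesa} into Nadir's best response: y_{Nadir} = 16.5 − 0.5(17.1 − 0.5y_{Nadir}) ⇒ 0.75y_{Nadir} = 7.95, so y_{Nadir} = 10.6.
Then y_{Mesa} = 17.1 − 0.5·10.6 = 11.8.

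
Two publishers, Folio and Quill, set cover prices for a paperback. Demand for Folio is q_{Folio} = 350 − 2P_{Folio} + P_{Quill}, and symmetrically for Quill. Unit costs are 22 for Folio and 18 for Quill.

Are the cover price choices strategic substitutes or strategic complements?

strategic complements

Folio's profit: π = (P_{Folio} − 22)(350 − 2P_{Folio} + P_{Quill}).
∂π/∂P_{Folio} = 394 − 4P_{Folio} + P_{Quill} = 0 ⇒ P_{Folio} = 98.5 + 0.25P_{Quill}.
The best-response slope dP_{Folio}/dP_{Quill} = 0.25 > 0: the reaction function is upward-sloping, so the choices are strategic complements.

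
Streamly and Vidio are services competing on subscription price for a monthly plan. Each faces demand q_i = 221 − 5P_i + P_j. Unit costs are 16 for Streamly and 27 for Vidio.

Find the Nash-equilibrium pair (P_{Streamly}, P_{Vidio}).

34, 39

Streamly's profit: π = (P_{Streamly} − 16)(221 − 5P_{Streamly} + P_{Vidio}).
∂π/∂P_{Streamly} = 301 − 10P_{Streamly} + P_{Vidio} = 0 ⇒ P_{Streamly} = 30.1 + 0.1P_{Vidio}.
Similarly P_{Vidio} = 35.6 + 0.1P_{Streamly}.
Solving the two reaction functions simultaneously: (1 − (0.1)(0.1))P_{Streamly} = 30.1 + 0.1·35.6, so 0.99P_{Streamly} = 33.66 and P_{Streamly} = 34.
Then P_{Vidio} = 35.6 + 0.1·34 = 39.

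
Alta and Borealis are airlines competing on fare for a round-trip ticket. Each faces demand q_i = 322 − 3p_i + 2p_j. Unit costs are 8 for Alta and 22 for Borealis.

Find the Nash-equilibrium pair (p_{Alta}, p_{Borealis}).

89.125, 94.375

Alta's profit: π = (p_{Alta} − 8)(322 − 3p_{Alta} + 2p_{Borealis}).
∂π/∂p_{Alta} = 346 − 6p_{Alta} + 2p_{Borealis} = 0 ⇒ p_{Alta} = 173/3 + (1/3)p_{Borealis}.
Similarly p_{Borealis} = 194/3 + (1/3)p_{Alta}.
Plugging p_{Borealis} into Alta's best response: p_{Alta} = 173/3 + (1/3)(194/3 + (1/3)p_{Alta}) ⇒ (8/9)p_{Alta} = 713/9, so p_{Alta} = 89.125.
Then p_{Borealis} = 194/3 + (1/3)·89.125 = 94.375.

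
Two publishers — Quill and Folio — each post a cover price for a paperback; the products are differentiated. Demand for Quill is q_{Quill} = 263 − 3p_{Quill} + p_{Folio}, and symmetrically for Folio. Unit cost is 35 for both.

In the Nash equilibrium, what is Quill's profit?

Quill's profit: π = (p_{Quill} − 35)(263 − 3p_{Quill} + p_{Folio}).
∂π/∂p_{Quill} = 368 − 6p_{Quill} + p_{Folio} = 0 ⇒ p_{Quill} = 184/3 + (1/6)p_{Folio}.
Setting p_{Quill} = p_{Folio} in the reaction function: p_{Quill} = 184/3 + (1/6)p_{Quill}, so p_{Quill} = (184/3) / (5/6) = 73.6.
q_{Quill} = 263 − 3·73.6 + 73.6 = 115.8.
Profit = (73.6 − 35)·115.8 = 4469.88.

4469.88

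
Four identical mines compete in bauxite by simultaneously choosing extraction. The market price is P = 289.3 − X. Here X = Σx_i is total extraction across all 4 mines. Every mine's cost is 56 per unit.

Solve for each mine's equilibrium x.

46.66

A representative mine's profit is π_i = x_i(289.3 − X) − 56x_i, with X = x_i + Σ_{j≠i} x_j.
First-order condition: 233.3 − 2x_i − Σ_{j≠i} x_j = 0.
In a symmetric equilibrium every mine chooses the same x, so Σ_{j≠i} x_j = 3x. The condition becomes 233.3 − 5x = 0, giving x = 233.3/5 = 46.66.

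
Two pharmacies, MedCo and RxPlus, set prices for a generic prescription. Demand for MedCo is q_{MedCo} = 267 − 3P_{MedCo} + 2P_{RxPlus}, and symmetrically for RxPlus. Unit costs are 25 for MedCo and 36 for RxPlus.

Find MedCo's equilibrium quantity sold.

187.6875

MedCo's profit: π = (P_{MedCo} − 25)(267 − 3P_{MedCo} + 2P_{RxPlus}).
∂π/∂P_{MedCo} = 342 − 6P_{MedCo} + 2P_{RxPlus} = 0 ⇒ P_{MedCo} = 57 + (1/3)P_{RxPlus}.
Similarly P_{RxPlus} = 62.5 + (1/3)P_{MedCo}.
Plugging P_{RxPlus} into MedCo's best response: P_{MedCo} = 57 + (1/3)(62.5 + (1/3)P_{MedCo}) ⇒ (8/9)P_{MedCo} = 467/6, so P_{MedCo} = 87.5625.
Then P_{RxPlus} = 62.5 + (1/3)·87.5625 = 91.6875.
q_{MedCo} = 267 − 3·87.5625 + 2·91.6875 = 187.6875.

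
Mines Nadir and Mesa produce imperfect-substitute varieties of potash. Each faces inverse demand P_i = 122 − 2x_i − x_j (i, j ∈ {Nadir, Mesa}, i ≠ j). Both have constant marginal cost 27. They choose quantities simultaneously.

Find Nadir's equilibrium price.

Mine Nadir's profit: π = x_{Nadir}(122 − 2x_{Nadir} − x_{Mesa}) − 27x_{Nadir}.
∂π/∂x_{Nadir} = 95 − 4x_{Nadir} − x_{Mesa} = 0 ⇒ x_{Nadir} = 23.75 − 0.25x_{Mesa}.
By symmetry x_{Mesa} = x_{Nadir}; substituting into the reaction function, 1.25x_{Nadir} = 23.75 and x_{Nadir} = 19.
P_{Nadir} = 122 − 2·19 − 19 = 65.

65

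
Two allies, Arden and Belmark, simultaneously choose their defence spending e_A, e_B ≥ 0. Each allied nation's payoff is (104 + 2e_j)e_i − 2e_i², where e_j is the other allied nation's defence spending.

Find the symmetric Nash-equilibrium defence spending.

52

Arden's payoff is (104 + 2e_B)e_A − 2e_A².
∂π/∂e_A = 104 + 2e_B − 4e_A = 0, so e_A = 26 + 0.5e_B.
Setting e_A = e_B in the reaction function: e_A = 26 + 0.5e_A, so e_A = 26 / 0.5 = 52.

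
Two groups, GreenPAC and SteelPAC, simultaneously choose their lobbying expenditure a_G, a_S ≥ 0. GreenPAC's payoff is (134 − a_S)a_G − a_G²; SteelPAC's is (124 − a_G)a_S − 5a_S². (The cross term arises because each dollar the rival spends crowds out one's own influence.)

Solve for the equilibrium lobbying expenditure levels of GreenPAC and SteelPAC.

Expanding GreenPAC's payoff: 134a_G − a_Sa_G − a_G².
∂π/∂a_G = 134 − a_S − 2a_G = 0, so a_G = 67 − 0.5a_S.
Likewise for SteelPAC: a_S = 12.4 − 0.1a_G.
Solving the two reaction functions simultaneously: (1 − (−0.5)(−0.1))a_G = 67 − 0.5·12.4, so 0.95a_G = 60.8 and a_G = 64.
Then a_S = 12.4 − 0.1·64 = 6.

64, 6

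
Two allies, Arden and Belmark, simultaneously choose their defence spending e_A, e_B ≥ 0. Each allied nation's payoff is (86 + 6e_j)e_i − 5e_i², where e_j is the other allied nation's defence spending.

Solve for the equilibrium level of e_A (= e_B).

Arden's payoff is (86 + 6e_B)e_A − 5e_A².
∂π/∂e_A = 86 + 6e_B − 10e_A = 0, so e_A = 8.6 + 0.6e_B.
By symmetry e_B = e_A; substituting into the reaction function, 0.4e_A = 8.6 and e_A = 21.5.

21.5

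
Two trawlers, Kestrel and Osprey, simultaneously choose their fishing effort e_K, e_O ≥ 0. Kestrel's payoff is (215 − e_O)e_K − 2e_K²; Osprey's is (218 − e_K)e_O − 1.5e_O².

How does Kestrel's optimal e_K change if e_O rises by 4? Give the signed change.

Expanding Kestrel's payoff: 215e_K − e_Oe_K − 2e_K².
∂π/∂e_K = 215 − e_O − 4e_K = 0, so e_K = 53.75 − 0.25e_O.
The reaction-function slope is −0.25, so a 4-unit rise in e_O moves e_K by −0.25 × 4 = −1. Kestrel's best response falls — the actions are strategic substitutes.

-1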